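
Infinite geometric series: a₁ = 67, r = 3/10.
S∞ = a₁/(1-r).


S∞ = a₁/(1-r) = 67/(1 - 3/10)
= 67/(7/10)
= 670/7

S∞ = 670/7


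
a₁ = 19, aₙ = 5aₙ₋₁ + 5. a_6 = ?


Computing step by step:
a_1 = 19
a_2 = 100
a_3 = 505
a_4 = 2530
a_5 = 12655
a_6 = 63280


a_6 = 63280


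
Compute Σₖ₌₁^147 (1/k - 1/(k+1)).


Telescoping: adjacent terms cancel.
= 1/1 - 1/148
= 1 - 1/148 = 147/148

Sum = 147/148


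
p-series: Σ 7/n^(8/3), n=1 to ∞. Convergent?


p-series test: Σ c/n^p converges if p > 1, diverges if p ≤ 1 (constant c > 0 doesn't affect convergence).
p = 8/3
8/3 > 1 → CONVERGES

Converges (p = 8/3 > 1)


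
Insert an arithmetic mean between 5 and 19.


AM = (5 + 19)/2 = 24/2 = 12

AM = 12


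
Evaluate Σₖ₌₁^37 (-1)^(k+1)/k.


S = 1 - 1/2 + 1/3 - 1/4 + 1/5 - 1/6 + 1/7 - 1/8 ± ...
= 0.7065
(Full series converges to +ln(2) ≈ +0.6931)

S_37 = 0.7065


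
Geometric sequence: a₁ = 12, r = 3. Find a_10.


aₙ = a₁·r^(n-1)
= 12×3^9
= 12×19683
= 236196

a_10 = 236196


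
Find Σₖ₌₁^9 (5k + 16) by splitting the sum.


Σ(5k+16) = 5·Σk + 16·n
= 5·45 + 16·9
= 225 + 144 = 369

Σ = 369


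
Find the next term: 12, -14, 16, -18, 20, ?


Pattern: alternating sign, magnitude arithmetic (d=2)
Terms: 12, -14, 16, -18, 20
Next term = -22

Next term = -22


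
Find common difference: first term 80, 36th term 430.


d = (aₙ - a₁)/(n-1)
= (430 - 80)/(36-1)
= 350/35 = 10

d = 10


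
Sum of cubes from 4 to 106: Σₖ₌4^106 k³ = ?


Σₖ₌4^106 k³ = [106·107/2]² − [3·4/2]²
= 32160241 − 36 = 32160205

Σk³ = 32160205


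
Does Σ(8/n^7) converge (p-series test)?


p-series test: Σ c/n^p converges if p > 1, diverges if p ≤ 1 (constant c > 0 doesn't affect convergence).
p = 7
7 > 1 → CONVERGES

Converges (p = 7 > 1)


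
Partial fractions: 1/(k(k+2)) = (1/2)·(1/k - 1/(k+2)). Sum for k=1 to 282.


1/(k(k+2)) = (1/2)·(1/k - 1/(k+2)) (partial fractions)
Telescoping: Σ = (1/2)·(1 + 1/2 - 1/283 - 1/284) = 119991/160744

Sum = 119991/160744


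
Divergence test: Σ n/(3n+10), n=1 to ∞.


lim(n→∞) n/(3n+10) = 1/3 = 1/3  (divide numerator and denominator by n)
lim aₙ = 1/3 ≠ 0 → series DIVERGES

Diverges (lim aₙ = 1/3 ≠ 0)


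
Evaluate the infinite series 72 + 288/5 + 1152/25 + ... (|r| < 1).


S∞ = a₁/(1-r) = 72/(1 - 4/5)
= 72/(1/5)
= 360

S∞ = 360


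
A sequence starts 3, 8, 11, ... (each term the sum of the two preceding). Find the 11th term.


Computing iteratively: 3, 8, 11, 19, 30, 49, 79, 128, 207, 335, 542
a_11 = 542

a_11 = 542


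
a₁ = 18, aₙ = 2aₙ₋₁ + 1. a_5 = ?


Computing step by step:
a_1 = 18
a_2 = 37
a_3 = 75
a_4 = 151
a_5 = 303


a_5 = 303


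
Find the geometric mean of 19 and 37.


GM = √(19×37) = √703 = 26.5141

GM = 26.5141


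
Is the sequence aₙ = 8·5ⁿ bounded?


aₙ = 8·5ⁿ → as n→∞, aₙ→∞ (since base 5 > 1)
No finite upper bound exists
The sequence is UNBOUNDED

Unbounded (aₙ → ∞ as n → ∞)


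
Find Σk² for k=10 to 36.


Σₖ₌10^36 k² = Σₖ₌₁^36 k² − Σₖ₌₁^9 k²
= 36·37·73/6 − 9·10·19/6
= 16206 − 285 = 15921

Σk² = 15921


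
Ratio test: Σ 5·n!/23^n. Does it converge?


aₙ = 5·n!/23^n
a_{n+1}/aₙ = (n+1)!/23^(n+1) × 23^n/n!  (constant 5 cancels)
= (n+1)/23
L = lim(n→∞) (n+1)/23 = ∞
L > 1 → series DIVERGES

Diverges (ratio test: L = ∞ > 1)


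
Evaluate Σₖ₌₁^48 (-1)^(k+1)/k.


S = 1 - 1/2 + 1/3 - 1/4 + 1/5 - 1/6 + 1/7 - 1/8 ± ...
= 0.6828
(Full series converges to +ln(2) ≈ +0.6931)

S_48 = 0.6828


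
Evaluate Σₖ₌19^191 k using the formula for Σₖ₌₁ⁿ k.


Σₖ₌19^191 k = Σₖ₌₁^191 k − Σₖ₌₁^18 k
= 191·192/2 − 18·19/2
= 18336 − 171 = 18165

Σk = 18165


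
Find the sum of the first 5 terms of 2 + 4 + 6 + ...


aₙ = 2 + (5-1)×2 = 10
Sₙ = n(a₁+aₙ)/2 = 5×(2+10)/2
= 5×12/2 = 30

S_5 = 30


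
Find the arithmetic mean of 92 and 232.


AM = (92 + 232)/2 = 324/2 = 162

AM = 162


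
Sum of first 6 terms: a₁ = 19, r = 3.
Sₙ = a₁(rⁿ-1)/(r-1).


Sₙ = 19×(3^6 - 1)/(3 - 1)
= 19×(729 - 1)/2
= 19×728/2
= 6916

S_6 = 6916


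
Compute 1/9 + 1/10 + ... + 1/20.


Σₖ₌9^20 1/k = 1/9 + 1/10 + 1/11 + ... + 1/20
= 68276701/77597520
≈ 0.8799

Sum = 68276701/77597520 ≈ 0.8799


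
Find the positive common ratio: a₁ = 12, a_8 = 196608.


r^(n-1) = aₙ/a₁
r^7 = 196608/12 = 16384
r = 16384^(1/7)
= 4

r = 4


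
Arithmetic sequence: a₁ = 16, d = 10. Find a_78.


aₙ = a₁ + (n-1)d
= 16 + (78-1)×10
= 16 + 770
= 786

a_78 = 786


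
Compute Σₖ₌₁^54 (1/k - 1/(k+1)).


Telescoping: adjacent terms cancel.
= 1/1 - 1/55
= 1 - 1/55 = 54/55

Sum = 54/55


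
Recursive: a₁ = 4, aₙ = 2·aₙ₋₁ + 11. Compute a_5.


Computing step by step:
a_1 = 4
a_2 = 19
a_3 = 49
a_4 = 109
a_5 = 229


a_5 = 229


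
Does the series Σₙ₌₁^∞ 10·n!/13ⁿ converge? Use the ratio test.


aₙ = 10·n!/13^n
a_{n+1}/aₙ = (n+1)!/13^(n+1) × 13^n/n!  (constant 10 cancels)
= (n+1)/13
L = lim(n→∞) (n+1)/13 = ∞
L > 1 → series DIVERGES

Diverges (ratio test: L = ∞ > 1)


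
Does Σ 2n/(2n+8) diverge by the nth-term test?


lim(n→∞) 2n/(2n+8) = 2/2 = 1  (divide numerator and denominator by n)
lim aₙ = 1 ≠ 0 → series DIVERGES

Diverges (lim aₙ = 1 ≠ 0)


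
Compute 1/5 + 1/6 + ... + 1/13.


Σₖ₌5^13 1/k = 1/5 + 1/6 + 1/7 + 1/8 + 1/9 + 1/10 + 1/11 + 1/12 + 1/13
= 395243/360360
≈ 1.0968

Sum = 395243/360360 ≈ 1.0968


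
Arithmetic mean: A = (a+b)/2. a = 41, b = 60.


AM = (41 + 60)/2 = 101/2 = 50.5

AM = 50.5


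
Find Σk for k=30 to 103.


Σₖ₌30^103 k = Σₖ₌₁^103 k − Σₖ₌₁^29 k
= 103·104/2 − 29·30/2
= 5356 − 435 = 4921

Σk = 4921


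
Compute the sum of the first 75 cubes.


n(n+1)/2 = 75×76/2 = 2850
Σk³ = 2850² = 8122500

Σk³ = 8122500


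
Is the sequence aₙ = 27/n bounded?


a₁ = 27, a₂ = 27/2, a₃ = 27/3, ...
0 < aₙ ≤ 27 for all n ≥ 1
Lower bound: 0, Upper bound: 27
The sequence IS bounded

Bounded (0 < aₙ ≤ 27)


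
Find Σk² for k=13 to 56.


Σₖ₌13^56 k² = Σₖ₌₁^56 k² − Σₖ₌₁^12 k²
= 56·57·113/6 − 12·13·25/6
= 60116 − 650 = 59466

Σk² = 59466


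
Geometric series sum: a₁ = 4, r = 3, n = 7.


Sₙ = 4×(3^7 - 1)/(3 - 1)
= 4×(2187 - 1)/2
= 4×2186/2
= 4372

S_7 = 4372


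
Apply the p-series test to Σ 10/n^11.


p-series test: Σ c/n^p converges if p > 1, diverges if p ≤ 1 (constant c > 0 doesn't affect convergence).
p = 11
11 > 1 → CONVERGES

Converges (p = 11 > 1)


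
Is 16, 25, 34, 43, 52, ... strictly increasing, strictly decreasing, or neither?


Differences: 9, 9, 9, 9
All differences > 0 → strictly INCREASING

Monotonically increasing


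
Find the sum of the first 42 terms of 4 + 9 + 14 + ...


aₙ = 4 + (42-1)×5 = 209
Sₙ = n(a₁+aₙ)/2 = 42×(4+209)/2
= 42×213/2 = 4473

S_42 = 4473


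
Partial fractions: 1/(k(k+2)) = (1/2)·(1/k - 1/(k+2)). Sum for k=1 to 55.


1/(k(k+2)) = (1/2)·(1/k - 1/(k+2)) (partial fractions)
Telescoping: Σ = (1/2)·(1 + 1/2 - 1/56 - 1/57) = 4675/6384

Sum = 4675/6384


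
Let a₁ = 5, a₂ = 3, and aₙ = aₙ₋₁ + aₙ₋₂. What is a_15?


Computing iteratively: 5, 3, 8, 11, 19, 30, 49, 79, 128, 207, 335, 542, ...
a_15 = 2296

a_15 = 2296


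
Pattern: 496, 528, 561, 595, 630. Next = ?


Pattern: triangular numbers: n(n+1)/2
Terms: 496, 528, 561, 595, 630
Next term = 666

Next term = 666


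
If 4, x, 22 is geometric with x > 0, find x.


GM = √(4×22) = √88 = 9.3808

GM = 9.3808


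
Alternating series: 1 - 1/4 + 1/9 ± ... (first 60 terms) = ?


S = 1 - 1/4 + 1/9 - 1/16 + 1/25 - 1/36 + 1/49 - 1/64 ± ...
= 0.8223
(Full series converges to +π²/12 ≈ +0.8225)

S_60 = 0.8223


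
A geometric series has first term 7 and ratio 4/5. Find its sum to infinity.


S∞ = a₁/(1-r) = 7/(1 - 4/5)
= 7/(1/5)
= 35

S∞ = 35


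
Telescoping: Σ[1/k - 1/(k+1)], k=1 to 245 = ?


Telescoping: adjacent terms cancel.
= 1/1 - 1/246
= 1 - 1/246 = 245/246

Sum = 245/246


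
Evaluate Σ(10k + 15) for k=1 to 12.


Σ(10k+15) = 10·Σk + 15·n
= 10·78 + 15·12
= 780 + 180 = 960

Σ = 960


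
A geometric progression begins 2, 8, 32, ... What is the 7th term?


aₙ = a₁·r^(n-1)
= 2×4^6
= 2×4096
= 8192

a_7 = 8192


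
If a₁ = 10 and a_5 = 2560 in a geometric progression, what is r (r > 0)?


r^(n-1) = aₙ/a₁
r^4 = 2560/10 = 256
r = 256^(1/4)
= ±4; taking r > 0 gives r = 4

r = 4


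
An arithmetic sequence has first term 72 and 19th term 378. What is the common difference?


d = (aₙ - a₁)/(n-1)
= (378 - 72)/(19-1)
= 306/18 = 17

d = 17


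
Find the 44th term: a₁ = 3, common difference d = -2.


aₙ = a₁ + (n-1)d
= 3 + (44-1)×-2
= 3 - 86
= -83

a_44 = -83


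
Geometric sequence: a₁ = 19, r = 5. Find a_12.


aₙ = a₁·r^(n-1)
= 19×5^11
= 19×48828125
= 927734375

a_12 = 927734375


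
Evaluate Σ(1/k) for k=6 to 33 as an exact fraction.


Σₖ₌6^33 1/k = 1/6 + 1/7 + 1/8 + ... + 1/33
= 23701413189829/13127595717600
≈ 1.8055

Sum = 23701413189829/13127595717600 ≈ 1.8055


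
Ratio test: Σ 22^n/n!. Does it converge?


aₙ = 22^n/n!
a_{n+1}/aₙ = 22^(n+1)/(n+1)! × n!/22^n
= 22/(n+1)
L = lim(n→∞) 22/(n+1) = 0
L < 1 → series CONVERGES

Converges (ratio test: L = 0 < 1)


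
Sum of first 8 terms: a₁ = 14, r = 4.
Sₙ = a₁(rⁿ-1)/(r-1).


Sₙ = 14×(4^8 - 1)/(4 - 1)
= 14×(65536 - 1)/3
= 14×65535/3
= 305830

S_8 = 305830


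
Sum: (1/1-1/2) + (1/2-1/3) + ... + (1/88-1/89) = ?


Telescoping: adjacent terms cancel.
= 1/1 - 1/89
= 1 - 1/89 = 88/89

Sum = 88/89


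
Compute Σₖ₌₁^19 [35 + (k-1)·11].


aₙ = 35 + (19-1)×11 = 233
Sₙ = n(a₁+aₙ)/2 = 19×(35+233)/2
= 19×268/2 = 2546

S_19 = 2546


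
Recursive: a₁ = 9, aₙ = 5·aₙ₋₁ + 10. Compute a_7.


Computing step by step:
a_1 = 9
a_2 = 55
a_3 = 285
a_4 = 1435
a_5 = 7185
a_6 = 35935
a_7 = 179685


a_7 = 179685


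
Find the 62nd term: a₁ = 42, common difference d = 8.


aₙ = a₁ + (n-1)d
= 42 + (62-1)×8
= 42 + 488
= 530

a_62 = 530


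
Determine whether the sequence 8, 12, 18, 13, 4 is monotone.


Differences: 4, 6, -5, -9
Difference at position 1 is +4 (> 0) but position 3 is -5 (< 0) — sequence both rises and falls
→ NOT monotonic

Not monotonic


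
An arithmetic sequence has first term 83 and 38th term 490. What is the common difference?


d = (aₙ - a₁)/(n-1)
= (490 - 83)/(38-1)
= 407/37 = 11

d = 11


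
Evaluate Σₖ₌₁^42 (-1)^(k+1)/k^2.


S = 1 - 1/4 + 1/9 - 1/16 + 1/25 - 1/36 + 1/49 - 1/64 ± ...
= 0.8222
(Full series converges to +π²/12 ≈ +0.8225)

S_42 = 0.8222


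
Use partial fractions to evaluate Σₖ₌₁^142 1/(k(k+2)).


1/(k(k+2)) = (1/2)·(1/k - 1/(k+2)) (partial fractions)
Telescoping: Σ = (1/2)·(1 + 1/2 - 1/143 - 1/144) = 30601/41184

Sum = 30601/41184


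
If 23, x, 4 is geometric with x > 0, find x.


GM = √(23×4) = √92 = 9.5917

GM = 9.5917


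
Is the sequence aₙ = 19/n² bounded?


a₁ = 19, a₂ = 19/4, a₃ = 19/9, ...
0 < aₙ ≤ 19 for all n ≥ 1
The sequence IS bounded

Bounded (0 < aₙ ≤ 19)


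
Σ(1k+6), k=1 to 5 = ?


Σ(1k+6) = 1·Σk + 6·n
= 1·15 + 6·5
= 15 + 30 = 45

Σ = 45


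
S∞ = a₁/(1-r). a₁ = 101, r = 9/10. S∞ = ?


S∞ = a₁/(1-r) = 101/(1 - 9/10)
= 101/(1/10)
= 1010

S∞ = 1010


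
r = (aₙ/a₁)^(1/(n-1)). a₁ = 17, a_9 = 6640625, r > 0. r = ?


r^(n-1) = aₙ/a₁
r^8 = 6640625/17 = 390625
r = 390625^(1/8)
= ±5; taking r > 0 gives r = 5

r = 5


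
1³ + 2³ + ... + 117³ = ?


n(n+1)/2 = 117×118/2 = 6903
Σk³ = 6903² = 47651409

Σk³ = 47651409


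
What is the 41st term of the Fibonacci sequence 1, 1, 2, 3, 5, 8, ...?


Fibonacci sequence: 1, 1, 2, 3, 5, 8, 13, 21, 34, 55, 89, ...
F(41) = 165580141

F(41) = 165580141


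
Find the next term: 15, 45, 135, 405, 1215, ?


Pattern: geometric (r=3)
Terms: 15, 45, 135, 405, 1215
Next term = 3645

Next term = 3645


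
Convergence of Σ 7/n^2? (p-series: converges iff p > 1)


p-series test: Σ c/n^p converges if p > 1, diverges if p ≤ 1 (constant c > 0 doesn't affect convergence).
p = 2
2 > 1 → CONVERGES

Converges (p = 2 > 1)


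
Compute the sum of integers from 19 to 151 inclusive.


Σₖ₌19^151 k = Σₖ₌₁^151 k − Σₖ₌₁^18 k
= 151·152/2 − 18·19/2
= 11476 − 171 = 11305

Σk = 11305


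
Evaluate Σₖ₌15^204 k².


Σₖ₌15^204 k² = Σₖ₌₁^204 k² − Σₖ₌₁^14 k²
= 204·205·409/6 − 14·15·29/6
= 2850730 − 1015 = 2849715

Σk² = 2849715


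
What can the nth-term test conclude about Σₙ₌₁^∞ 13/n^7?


lim(n→∞) 13/n^7 = 0
lim aₙ = 0 → nth-term test is INCONCLUSIVE
(Need other tests; this is actually a convergent p-series with p=7 > 1)

Inconclusive (lim aₙ = 0; need another test)


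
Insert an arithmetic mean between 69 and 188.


AM = (69 + 188)/2 = 257/2 = 128.5

AM = 128.5


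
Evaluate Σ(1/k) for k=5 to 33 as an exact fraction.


Σₖ₌5^33 1/k = 1/5 + 1/6 + 1/7 + ... + 1/33
= 26326932333349/13127595717600
≈ 2.0055

Sum = 26326932333349/13127595717600 ≈ 2.0055


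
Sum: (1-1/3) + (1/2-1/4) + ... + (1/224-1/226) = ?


Telescoping with gap 2: two head and two tail terms survive.
= (1 + 1/2) - (1/225 + 1/226)
= 3/2 - 1/225 - 1/226 = 37912/25425

Sum = 37912/25425


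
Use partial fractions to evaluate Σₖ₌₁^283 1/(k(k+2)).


1/(k(k+2)) = (1/2)·(1/k - 1/(k+2)) (partial fractions)
Telescoping: Σ = (1/2)·(1 + 1/2 - 1/284 - 1/285) = 120841/161880

Sum = 120841/161880


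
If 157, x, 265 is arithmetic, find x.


AM = (157 + 265)/2 = 422/2 = 211

AM = 211


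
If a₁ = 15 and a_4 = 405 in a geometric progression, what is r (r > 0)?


r^(n-1) = aₙ/a₁
r^3 = 405/15 = 27
r = 27^(1/3)
= 3

r = 3


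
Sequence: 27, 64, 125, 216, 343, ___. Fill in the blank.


Pattern: perfect cubes: n³
Terms: 27, 64, 125, 216, 343
Next term = 512

Next term = 512


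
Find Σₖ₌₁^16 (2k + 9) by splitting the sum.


Σ(2k+9) = 2·Σk + 9·n
= 2·136 + 9·16
= 272 + 144 = 416

Σ = 416


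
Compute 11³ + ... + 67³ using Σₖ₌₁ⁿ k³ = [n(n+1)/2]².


Σₖ₌11^67 k³ = [67·68/2]² − [10·11/2]²
= 5189284 − 3025 = 5186259

Σk³ = 5186259


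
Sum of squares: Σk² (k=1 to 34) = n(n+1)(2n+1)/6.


n = 34
n(n+1)(2n+1)/6 = 34×35×69/6
= 82110/6 = 13685

Σk² = 13685


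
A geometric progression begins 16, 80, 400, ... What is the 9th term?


aₙ = a₁·r^(n-1)
= 16×5^8
= 16×390625
= 6250000

a_9 = 6250000


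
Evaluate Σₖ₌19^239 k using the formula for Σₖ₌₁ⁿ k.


Σₖ₌19^239 k = Σₖ₌₁^239 k − Σₖ₌₁^18 k
= 239·240/2 − 18·19/2
= 28680 − 171 = 28509

Σk = 28509


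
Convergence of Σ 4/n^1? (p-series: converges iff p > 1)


p-series test: Σ c/n^p converges if p > 1, diverges if p ≤ 1 (constant c > 0 doesn't affect convergence).
p = 1
1 ≤ 1 → DIVERGES

Diverges (p = 1 ≤ 1)


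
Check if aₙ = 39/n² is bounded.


a₁ = 39, a₂ = 39/4, a₃ = 39/9, ...
0 < aₙ ≤ 39 for all n ≥ 1
The sequence IS bounded

Bounded (0 < aₙ ≤ 39)


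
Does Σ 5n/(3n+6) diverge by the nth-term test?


lim(n→∞) 5n/(3n+6) = 5/3 = 5/3  (divide numerator and denominator by n)
lim aₙ = 5/3 ≠ 0 → series DIVERGES

Diverges (lim aₙ = 5/3 ≠ 0)


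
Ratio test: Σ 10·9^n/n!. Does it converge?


aₙ = 10·9^n/n!
a_{n+1}/aₙ = 9^(n+1)/(n+1)! × n!/9^n  (constant 10 cancels)
= 9/(n+1)
L = lim(n→∞) 9/(n+1) = 0
L < 1 → series CONVERGES

Converges (ratio test: L = 0 < 1)


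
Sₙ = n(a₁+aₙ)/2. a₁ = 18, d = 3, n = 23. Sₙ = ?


aₙ = 18 + (23-1)×3 = 84
Sₙ = n(a₁+aₙ)/2 = 23×(18+84)/2
= 23×102/2 = 1173

S_23 = 1173


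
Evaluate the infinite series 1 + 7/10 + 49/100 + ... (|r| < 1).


S∞ = a₁/(1-r) = 1/(1 - 7/10)
= 1/(3/10)
= 10/3

S∞ = 10/3


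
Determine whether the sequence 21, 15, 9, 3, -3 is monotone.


Differences: -6, -6, -6, -6
All differences < 0 → strictly DECREASING

Monotonically decreasing


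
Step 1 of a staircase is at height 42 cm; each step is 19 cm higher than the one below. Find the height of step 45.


aₙ = a₁ + (n-1)d
= 42 + (45-1)×19
= 42 + 836
= 878

a_45 = 878


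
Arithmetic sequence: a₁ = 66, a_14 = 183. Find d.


d = (aₙ - a₁)/(n-1)
= (183 - 66)/(14-1)
= 117/13 = 9

d = 9


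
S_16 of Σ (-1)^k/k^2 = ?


S = -1 + 1/4 - 1/9 + 1/16 - 1/25 + 1/36 - 1/49 + 1/64 ± ...
= -0.8206
(Full series converges to -π²/12 ≈ -0.8225)

S_16 = -0.8206


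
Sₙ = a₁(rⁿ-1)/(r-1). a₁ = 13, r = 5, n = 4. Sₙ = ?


Sₙ = 13×(5^4 - 1)/(5 - 1)
= 13×(625 - 1)/4
= 13×624/4
= 2028

S_4 = 2028


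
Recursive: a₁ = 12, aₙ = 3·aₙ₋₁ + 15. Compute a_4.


Computing step by step:
a_1 = 12
a_2 = 51
a_3 = 168
a_4 = 519


a_4 = 519


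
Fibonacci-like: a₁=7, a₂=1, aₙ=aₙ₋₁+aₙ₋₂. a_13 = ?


Computing iteratively: 7, 1, 8, 9, 17, 26, 43, 69, 112, 181, 293, 474, ...
a_13 = 767

a_13 = 767


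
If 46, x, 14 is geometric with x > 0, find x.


GM = √(46×14) = √644 = 25.3772

GM = 25.3772


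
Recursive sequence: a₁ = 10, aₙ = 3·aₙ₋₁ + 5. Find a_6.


Computing step by step:
a_1 = 10
a_2 = 35
a_3 = 110
a_4 = 335
a_5 = 1010
a_6 = 3035


a_6 = 3035


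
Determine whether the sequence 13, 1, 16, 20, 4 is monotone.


Differences: -12, 15, 4, -16
Difference at position 2 is +15 (> 0) but position 1 is -12 (< 0) — sequence both rises and falls
→ NOT monotonic

Not monotonic


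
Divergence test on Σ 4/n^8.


lim(n→∞) 4/n^8 = 0
lim aₙ = 0 → nth-term test is INCONCLUSIVE
(Need other tests; this is actually a convergent p-series with p=8 > 1)

Inconclusive (lim aₙ = 0; need another test)


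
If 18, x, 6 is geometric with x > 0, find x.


GM = √(18×6) = √108 = 10.3923

GM = 10.3923


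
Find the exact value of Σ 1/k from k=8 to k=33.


Σₖ₌8^33 1/k = 1/8 + 1/9 + 1/10 + ... + 1/33
= 19638109753429/13127595717600
≈ 1.4959

Sum = 19638109753429/13127595717600 ≈ 1.4959


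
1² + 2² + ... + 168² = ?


n = 168
n(n+1)(2n+1)/6 = 168×169×337/6
= 9568104/6 = 1594684

Σk² = 1594684


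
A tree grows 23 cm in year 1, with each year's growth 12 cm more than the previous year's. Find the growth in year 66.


aₙ = a₁ + (n-1)d
= 23 + (66-1)×12
= 23 + 780
= 803

a_66 = 803


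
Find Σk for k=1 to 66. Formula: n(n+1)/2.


n(n+1)/2 = 66×67/2 = 4422/2 = 2211

Σk = 2211


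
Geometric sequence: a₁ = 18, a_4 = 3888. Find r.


r^(n-1) = aₙ/a₁
r^3 = 3888/18 = 216
r = 216^(1/3)
= 6

r = 6


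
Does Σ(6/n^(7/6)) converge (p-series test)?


p-series test: Σ c/n^p converges if p > 1, diverges if p ≤ 1 (constant c > 0 doesn't affect convergence).
p = 7/6
7/6 > 1 → CONVERGES

Converges (p = 7/6 > 1)


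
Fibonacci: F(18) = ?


Fibonacci sequence: 1, 1, 2, 3, 5, 8, 13, 21, 34, 55, 89, ...
F(18) = 2584

F(18) = 2584


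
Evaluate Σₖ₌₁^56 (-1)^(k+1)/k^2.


S = 1 - 1/4 + 1/9 - 1/16 + 1/25 - 1/36 + 1/49 - 1/64 ± ...
= 0.8223
(Full series converges to +π²/12 ≈ +0.8225)

S_56 = 0.8223


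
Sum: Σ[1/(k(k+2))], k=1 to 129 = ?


1/(k(k+2)) = (1/2)·(1/k - 1/(k+2)) (partial fractions)
Telescoping: Σ = (1/2)·(1 + 1/2 - 1/130 - 1/131) = 6321/8515

Sum = 6321/8515


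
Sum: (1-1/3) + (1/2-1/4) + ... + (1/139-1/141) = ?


Telescoping with gap 2: two head and two tail terms survive.
= (1 + 1/2) - (1/140 + 1/141)
= 3/2 - 1/140 - 1/141 = 29329/19740

Sum = 29329/19740


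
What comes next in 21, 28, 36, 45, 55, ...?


Pattern: triangular numbers: n(n+1)/2
Terms: 21, 28, 36, 45, 55
Next term = 66

Next term = 66


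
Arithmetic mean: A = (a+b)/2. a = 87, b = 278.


AM = (87 + 278)/2 = 365/2 = 182.5

AM = 182.5


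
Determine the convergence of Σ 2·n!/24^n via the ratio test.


aₙ = 2·n!/24^n
a_{n+1}/aₙ = (n+1)!/24^(n+1) × 24^n/n!  (constant 2 cancels)
= (n+1)/24
L = lim(n→∞) (n+1)/24 = ∞
L > 1 → series DIVERGES

Diverges (ratio test: L = ∞ > 1)


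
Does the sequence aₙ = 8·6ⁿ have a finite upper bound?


aₙ = 8·6ⁿ → as n→∞, aₙ→∞ (since base 6 > 1)
No finite upper bound exists
The sequence is UNBOUNDED

Unbounded (aₙ → ∞ as n → ∞)


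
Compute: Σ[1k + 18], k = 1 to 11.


Σ(1k+18) = 1·Σk + 18·n
= 1·66 + 18·11
= 66 + 198 = 264

Σ = 264


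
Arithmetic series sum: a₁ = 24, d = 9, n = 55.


aₙ = 24 + (55-1)×9 = 510
Sₙ = n(a₁+aₙ)/2 = 55×(24+510)/2
= 55×534/2 = 14685

S_55 = 14685


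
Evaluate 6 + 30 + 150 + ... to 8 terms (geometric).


Sₙ = 6×(5^8 - 1)/(5 - 1)
= 6×(390625 - 1)/4
= 6×390624/4
= 585936

S_8 = 585936


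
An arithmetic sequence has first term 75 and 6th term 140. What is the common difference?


d = (aₙ - a₁)/(n-1)
= (140 - 75)/(6-1)
= 65/5 = 13

d = 13


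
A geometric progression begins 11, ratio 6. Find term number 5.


aₙ = a₁·r^(n-1)
= 11×6^4
= 11×1296
= 14256

a_5 = 14256


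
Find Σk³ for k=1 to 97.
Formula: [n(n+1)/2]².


n(n+1)/2 = 97×98/2 = 4753
Σk³ = 4753² = 22591009

Σk³ = 22591009


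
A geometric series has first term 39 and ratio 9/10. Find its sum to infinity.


S∞ = a₁/(1-r) = 39/(1 - 9/10)
= 39/(1/10)
= 390

S∞ = 390


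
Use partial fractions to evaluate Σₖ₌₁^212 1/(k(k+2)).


1/(k(k+2)) = (1/2)·(1/k - 1/(k+2)) (partial fractions)
Telescoping: Σ = (1/2)·(1 + 1/2 - 1/213 - 1/214) = 33973/45582

Sum = 33973/45582


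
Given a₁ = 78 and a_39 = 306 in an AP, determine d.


d = (aₙ - a₁)/(n-1)
= (306 - 78)/(39-1)
= 228/38 = 6

d = 6


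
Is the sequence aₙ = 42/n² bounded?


a₁ = 42, a₂ = 42/4, a₃ = 42/9, ...
0 < aₙ ≤ 42 for all n ≥ 1
The sequence IS bounded

Bounded (0 < aₙ ≤ 42)


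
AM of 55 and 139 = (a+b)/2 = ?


AM = (55 + 139)/2 = 194/2 = 97

AM = 97


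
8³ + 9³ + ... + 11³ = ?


Σₖ₌8^11 k³ = [11·12/2]² − [7·8/2]²
= 4356 − 784 = 3572

Σk³ = 3572


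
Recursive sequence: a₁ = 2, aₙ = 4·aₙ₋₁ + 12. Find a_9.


Computing step by step:
a_1 = 2
a_2 = 20
a_3 = 92
a_4 = 380
a_5 = 1532
a_6 = 6140
a_7 = 24572
a_8 = 98300
a_9 = 393212


a_9 = 393212


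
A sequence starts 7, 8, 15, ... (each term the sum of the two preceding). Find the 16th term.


Computing iteratively: 7, 8, 15, 23, 38, 61, 99, 160, 259, 419, 678, 1097, ...
a_16 = 7519

a_16 = 7519


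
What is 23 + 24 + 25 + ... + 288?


Σₖ₌23^288 k = Σₖ₌₁^288 k − Σₖ₌₁^22 k
= 288·289/2 − 22·23/2
= 41616 − 253 = 41363

Σk = 41363


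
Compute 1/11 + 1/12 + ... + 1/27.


Σₖ₌11^27 1/k = 1/11 + 1/12 + 1/13 + ... + 1/27
= 77300755793/80313433200
≈ 0.9625

Sum = 77300755793/80313433200 ≈ 0.9625


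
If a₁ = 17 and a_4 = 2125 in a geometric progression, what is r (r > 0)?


r^(n-1) = aₙ/a₁
r^3 = 2125/17 = 125
r = 125^(1/3)
= 5

r = 5


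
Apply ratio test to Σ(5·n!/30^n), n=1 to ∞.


aₙ = 5·n!/30^n
a_{n+1}/aₙ = (n+1)!/30^(n+1) × 30^n/n!  (constant 5 cancels)
= (n+1)/30
L = lim(n→∞) (n+1)/30 = ∞
L > 1 → series DIVERGES

Diverges (ratio test: L = ∞ > 1)


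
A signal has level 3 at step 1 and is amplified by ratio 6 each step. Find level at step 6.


aₙ = a₁·r^(n-1)
= 3×6^5
= 3×7776
= 23328

a_6 = 23328


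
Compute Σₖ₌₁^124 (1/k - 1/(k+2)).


Telescoping with gap 2: two head and two tail terms survive.
= (1 + 1/2) - (1/125 + 1/126)
= 3/2 - 1/125 - 1/126 = 11687/7875

Sum = 11687/7875


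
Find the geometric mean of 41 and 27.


GM = √(41×27) = √1107 = 33.2716

GM = 33.2716


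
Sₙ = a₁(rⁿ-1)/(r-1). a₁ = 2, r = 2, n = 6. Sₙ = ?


Sₙ = 2×(2^6 - 1)/(2 - 1)
= 2×(64 - 1)/1
= 2×63/1
= 126

S_6 = 126


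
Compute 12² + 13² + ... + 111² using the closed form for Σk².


Σₖ₌12^111 k² = Σₖ₌₁^111 k² − Σₖ₌₁^11 k²
= 111·112·223/6 − 11·12·23/6
= 462056 − 506 = 461550

Σk² = 461550


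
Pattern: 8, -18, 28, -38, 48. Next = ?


Pattern: alternating sign, magnitude arithmetic (d=10)
Terms: 8, -18, 28, -38, 48
Next term = -58

Next term = -58


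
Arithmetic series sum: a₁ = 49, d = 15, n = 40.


aₙ = 49 + (40-1)×15 = 634
Sₙ = n(a₁+aₙ)/2 = 40×(49+634)/2
= 40×683/2 = 13660

S_40 = 13660


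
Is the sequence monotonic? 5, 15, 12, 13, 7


Differences: 10, -3, 1, -6
Difference at position 1 is +10 (> 0) but position 2 is -3 (< 0) — sequence both rises and falls
→ NOT monotonic

Not monotonic


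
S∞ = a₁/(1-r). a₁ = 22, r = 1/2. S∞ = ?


S∞ = a₁/(1-r) = 22/(1 - 1/2)
= 22/(1/2)
= 44

S∞ = 44


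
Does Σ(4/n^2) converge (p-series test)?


p-series test: Σ c/n^p converges if p > 1, diverges if p ≤ 1 (constant c > 0 doesn't affect convergence).
p = 2
2 > 1 → CONVERGES

Converges (p = 2 > 1)


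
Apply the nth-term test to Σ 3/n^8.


lim(n→∞) 3/n^8 = 0
lim aₙ = 0 → nth-term test is INCONCLUSIVE
(Need other tests; this is actually a convergent p-series with p=8 > 1)

Inconclusive (lim aₙ = 0; need another test)


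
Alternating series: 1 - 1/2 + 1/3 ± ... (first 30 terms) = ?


S = 1 - 1/2 + 1/3 - 1/4 + 1/5 - 1/6 + 1/7 - 1/8 ± ...
= 0.6768
(Full series converges to +ln(2) ≈ +0.6931)

S_30 = 0.6768


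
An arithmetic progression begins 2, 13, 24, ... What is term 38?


aₙ = a₁ + (n-1)d
= 2 + (38-1)×11
= 2 + 407
= 409

a_38 = 409


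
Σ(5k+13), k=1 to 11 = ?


Σ(5k+13) = 5·Σk + 13·n
= 5·66 + 13·11
= 330 + 143 = 473

Σ = 473


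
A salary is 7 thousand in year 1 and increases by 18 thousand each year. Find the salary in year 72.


aₙ = a₁ + (n-1)d
= 7 + (72-1)×18
= 7 + 1278
= 1285

a_72 = 1285


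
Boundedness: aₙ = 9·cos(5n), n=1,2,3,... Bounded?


For all n, -1 ≤ cos(5n) ≤ 1, so -9 ≤ 9·cos(5n) ≤ 9
Lower bound: -9, Upper bound: 9
The sequence IS bounded

Bounded (-9 ≤ aₙ ≤ 9)


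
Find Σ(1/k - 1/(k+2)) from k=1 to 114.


Telescoping with gap 2: two head and two tail terms survive.
= (1 + 1/2) - (1/115 + 1/116)
= 3/2 - 1/115 - 1/116 = 19779/13340

Sum = 19779/13340


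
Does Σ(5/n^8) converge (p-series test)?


p-series test: Σ c/n^p converges if p > 1, diverges if p ≤ 1 (constant c > 0 doesn't affect convergence).
p = 8
8 > 1 → CONVERGES

Converges (p = 8 > 1)


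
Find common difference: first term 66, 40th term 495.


d = (aₙ - a₁)/(n-1)
= (495 - 66)/(40-1)
= 429/39 = 11

d = 11


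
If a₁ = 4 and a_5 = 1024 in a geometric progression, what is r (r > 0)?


r^(n-1) = aₙ/a₁
r^4 = 1024/4 = 256
r = 256^(1/4)
= ±4; taking r > 0 gives r = 4

r = 4


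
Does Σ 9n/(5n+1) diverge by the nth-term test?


lim(n→∞) 9n/(5n+1) = 9/5 = 9/5  (divide numerator and denominator by n)
lim aₙ = 9/5 ≠ 0 → series DIVERGES

Diverges (lim aₙ = 9/5 ≠ 0)


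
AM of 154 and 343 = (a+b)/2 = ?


AM = (154 + 343)/2 = 497/2 = 248.5

AM = 248.5


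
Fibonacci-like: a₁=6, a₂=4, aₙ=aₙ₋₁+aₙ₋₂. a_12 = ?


Computing iteratively: 6, 4, 10, 14, 24, 38, 62, 100, 162, 262, 424, 686
a_12 = 686

a_12 = 686


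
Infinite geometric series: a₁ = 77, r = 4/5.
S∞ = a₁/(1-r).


S∞ = a₁/(1-r) = 77/(1 - 4/5)
= 77/(1/5)
= 385

S∞ = 385


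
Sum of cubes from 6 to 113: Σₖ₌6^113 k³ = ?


Σₖ₌6^113 k³ = [113·114/2]² − [5·6/2]²
= 41486481 − 225 = 41486256

Σk³ = 41486256


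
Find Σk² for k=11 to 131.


Σₖ₌11^131 k² = Σₖ₌₁^131 k² − Σₖ₌₁^10 k²
= 131·132·263/6 − 10·11·21/6
= 757966 − 385 = 757581

Σk² = 757581


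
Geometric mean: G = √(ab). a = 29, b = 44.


GM = √(29×44) = √1276 = 35.7211

GM = 35.7211


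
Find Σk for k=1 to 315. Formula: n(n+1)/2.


n(n+1)/2 = 315×316/2 = 99540/2 = 49770

Σk = 49770


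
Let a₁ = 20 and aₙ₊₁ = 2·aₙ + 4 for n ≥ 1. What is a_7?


Computing step by step:
a_1 = 20
a_2 = 44
a_3 = 92
a_4 = 188
a_5 = 380
a_6 = 764
a_7 = 1532


a_7 = 1532


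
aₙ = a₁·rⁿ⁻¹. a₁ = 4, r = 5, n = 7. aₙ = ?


aₙ = a₁·r^(n-1)
= 4×5^6
= 4×15625
= 62500

a_7 = 62500


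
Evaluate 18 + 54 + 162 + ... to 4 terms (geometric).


Sₙ = 18×(3^4 - 1)/(3 - 1)
= 18×(81 - 1)/2
= 18×80/2
= 720

S_4 = 720


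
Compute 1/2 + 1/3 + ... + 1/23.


Σₖ₌2^23 1/k = 1/2 + 1/3 + 1/4 + ... + 1/23
= 325333835/118982864
≈ 2.7343

Sum = 325333835/118982864 ≈ 2.7343


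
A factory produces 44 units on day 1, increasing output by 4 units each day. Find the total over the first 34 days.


aₙ = 44 + (34-1)×4 = 176
Sₙ = n(a₁+aₙ)/2 = 34×(44+176)/2
= 34×220/2 = 3740

S_34 = 3740


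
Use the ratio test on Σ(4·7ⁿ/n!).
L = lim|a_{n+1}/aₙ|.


aₙ = 4·7^n/n!
a_{n+1}/aₙ = 7^(n+1)/(n+1)! × n!/7^n  (constant 4 cancels)
= 7/(n+1)
L = lim(n→∞) 7/(n+1) = 0
L < 1 → series CONVERGES

Converges (ratio test: L = 0 < 1)


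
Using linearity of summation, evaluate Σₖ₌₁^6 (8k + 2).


Σ(8k+2) = 8·Σk + 2·n
= 8·21 + 2·6
= 168 + 12 = 180

Σ = 180


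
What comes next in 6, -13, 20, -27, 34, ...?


Pattern: alternating sign, magnitude arithmetic (d=7)
Terms: 6, -13, 20, -27, 34
Next term = -41

Next term = -41


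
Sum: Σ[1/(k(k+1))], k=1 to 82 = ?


1/(k(k+1)) = 1/k - 1/(k+1) (partial fractions)
Telescoping: Σ = 1 - 1/83 = 82/83

Sum = 82/83


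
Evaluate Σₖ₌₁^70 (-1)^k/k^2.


S = -1 + 1/4 - 1/9 + 1/16 - 1/25 + 1/36 - 1/49 + 1/64 ± ...
= -0.8224
(Full series converges to -π²/12 ≈ -0.8225)

S_70 = -0.8224


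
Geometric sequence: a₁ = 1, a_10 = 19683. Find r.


r^(n-1) = aₙ/a₁
r^9 = 19683/1 = 19683
r = 19683^(1/9)
= 3

r = 3


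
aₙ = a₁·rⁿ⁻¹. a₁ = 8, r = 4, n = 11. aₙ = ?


aₙ = a₁·r^(n-1)
= 8×4^10
= 8×1048576
= 8388608

a_11 = 8388608


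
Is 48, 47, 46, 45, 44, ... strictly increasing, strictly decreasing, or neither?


Differences: -1, -1, -1, -1
All differences < 0 → strictly DECREASING

Monotonically decreasing


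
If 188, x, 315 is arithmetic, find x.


AM = (188 + 315)/2 = 503/2 = 251.5

AM = 251.5


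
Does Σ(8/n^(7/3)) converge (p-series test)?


p-series test: Σ c/n^p converges if p > 1, diverges if p ≤ 1 (constant c > 0 doesn't affect convergence).
p = 7/3
7/3 > 1 → CONVERGES

Converges (p = 7/3 > 1)


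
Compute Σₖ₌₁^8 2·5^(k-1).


Sₙ = 2×(5^8 - 1)/(5 - 1)
= 2×(390625 - 1)/4
= 2×390624/4
= 195312

S_8 = 195312


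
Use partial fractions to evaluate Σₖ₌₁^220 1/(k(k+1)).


1/(k(k+1)) = 1/k - 1/(k+1) (partial fractions)
Telescoping: Σ = 1 - 1/221 = 220/221

Sum = 220/221


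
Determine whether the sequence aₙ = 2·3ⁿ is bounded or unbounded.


aₙ = 2·3ⁿ → as n→∞, aₙ→∞ (since base 3 > 1)
No finite upper bound exists
The sequence is UNBOUNDED

Unbounded (aₙ → ∞ as n → ∞)


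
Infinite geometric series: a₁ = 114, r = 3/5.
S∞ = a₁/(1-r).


S∞ = a₁/(1-r) = 114/(1 - 3/5)
= 114/(2/5)
= 285

S∞ = 285


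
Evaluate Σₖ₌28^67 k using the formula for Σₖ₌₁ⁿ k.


Σₖ₌28^67 k = Σₖ₌₁^67 k − Σₖ₌₁^27 k
= 67·68/2 − 27·28/2
= 2278 − 378 = 1900

Σk = 1900


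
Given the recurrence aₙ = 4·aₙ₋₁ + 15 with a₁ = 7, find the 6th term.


Computing step by step:
a_1 = 7
a_2 = 43
a_3 = 187
a_4 = 763
a_5 = 3067
a_6 = 12283


a_6 = 12283


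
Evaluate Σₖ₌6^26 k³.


Σₖ₌6^26 k³ = [26·27/2]² − [5·6/2]²
= 123201 − 225 = 122976

Σk³ = 122976


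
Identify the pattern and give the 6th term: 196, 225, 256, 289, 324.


Pattern: perfect squares: n²
Terms: 196, 225, 256, 289, 324
Next term = 361

Next term = 361


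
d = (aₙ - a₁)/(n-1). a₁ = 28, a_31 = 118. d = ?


d = (aₙ - a₁)/(n-1)
= (118 - 28)/(31-1)
= 90/30 = 3

d = 3


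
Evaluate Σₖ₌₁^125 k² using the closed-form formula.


n = 125
n(n+1)(2n+1)/6 = 125×126×251/6
= 3953250/6 = 658875

Σk² = 658875


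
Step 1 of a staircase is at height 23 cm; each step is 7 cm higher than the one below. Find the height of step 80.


aₙ = a₁ + (n-1)d
= 23 + (80-1)×7
= 23 + 553
= 576

a_80 = 576


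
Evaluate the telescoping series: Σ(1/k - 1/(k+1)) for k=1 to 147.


Telescoping: adjacent terms cancel.
= 1/1 - 1/148
= 1 - 1/148 = 147/148

Sum = 147/148


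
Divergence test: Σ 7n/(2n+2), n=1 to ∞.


lim(n→∞) 7n/(2n+2) = 7/2 = 7/2  (divide numerator and denominator by n)
lim aₙ = 7/2 ≠ 0 → series DIVERGES

Diverges (lim aₙ = 7/2 ≠ 0)


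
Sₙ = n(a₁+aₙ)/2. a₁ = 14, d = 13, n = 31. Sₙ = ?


aₙ = 14 + (31-1)×13 = 404
Sₙ = n(a₁+aₙ)/2 = 31×(14+404)/2
= 31×418/2 = 6479

S_31 = 6479


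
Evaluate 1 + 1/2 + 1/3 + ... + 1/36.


H_36 = 1/1 + 1/2 + 1/3 + ... + 1/36
= 54801925434709/13127595717600
≈ 4.1746

H_36 = 54801925434709/13127595717600 ≈ 4.1746


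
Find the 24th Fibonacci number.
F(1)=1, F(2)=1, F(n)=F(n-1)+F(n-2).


Fibonacci sequence: 1, 1, 2, 3, 5, 8, 13, 21, 34, 55, 89, ...
F(24) = 46368

F(24) = 46368


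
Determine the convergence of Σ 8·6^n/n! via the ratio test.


aₙ = 8·6^n/n!
a_{n+1}/aₙ = 6^(n+1)/(n+1)! × n!/6^n  (constant 8 cancels)
= 6/(n+1)
L = lim(n→∞) 6/(n+1) = 0
L < 1 → series CONVERGES

Converges (ratio test: L = 0 < 1)


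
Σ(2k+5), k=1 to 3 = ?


Σ(2k+5) = 2·Σk + 5·n
= 2·6 + 5·3
= 12 + 15 = 27

Σ = 27


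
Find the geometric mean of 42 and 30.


GM = √(42×30) = √1260 = 35.4965

GM = 35.4965


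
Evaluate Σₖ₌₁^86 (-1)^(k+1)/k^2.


S = 1 - 1/4 + 1/9 - 1/16 + 1/25 - 1/36 + 1/49 - 1/64 ± ...
= 0.8224
(Full series converges to +π²/12 ≈ +0.8225)

S_86 = 0.8224


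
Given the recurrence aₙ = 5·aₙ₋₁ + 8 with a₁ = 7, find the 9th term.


Computing step by step:
a_1 = 7
a_2 = 43
a_3 = 223
a_4 = 1123
a_5 = 5623
a_6 = 28123
a_7 = 140623
a_8 = 703123
a_9 = 3515623


a_9 = 3515623


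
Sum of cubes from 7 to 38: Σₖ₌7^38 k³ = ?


Σₖ₌7^38 k³ = [38·39/2]² − [6·7/2]²
= 549081 − 441 = 548640

Σk³ = 548640


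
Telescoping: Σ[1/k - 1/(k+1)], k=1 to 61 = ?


Telescoping: adjacent terms cancel.
= 1/1 - 1/62
= 1 - 1/62 = 61/62

Sum = 61/62


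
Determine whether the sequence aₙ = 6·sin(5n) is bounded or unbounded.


For all n, -1 ≤ sin(5n) ≤ 1, so -6 ≤ 6·sin(5n) ≤ 6
Lower bound: -6, Upper bound: 6
The sequence IS bounded

Bounded (-6 ≤ aₙ ≤ 6)


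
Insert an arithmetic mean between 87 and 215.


AM = (87 + 215)/2 = 302/2 = 151

AM = 151


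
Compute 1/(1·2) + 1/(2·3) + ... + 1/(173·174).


1/(k(k+1)) = 1/k - 1/(k+1) (partial fractions)
Telescoping: Σ = 1 - 1/174 = 173/174

Sum = 173/174


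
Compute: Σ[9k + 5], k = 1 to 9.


Σ(9k+5) = 9·Σk + 5·n
= 9·45 + 5·9
= 405 + 45 = 450

Σ = 450


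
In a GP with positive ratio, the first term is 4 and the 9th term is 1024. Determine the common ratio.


r^(n-1) = aₙ/a₁
r^8 = 1024/4 = 256
r = 256^(1/8)
= ±2; taking r > 0 gives r = 2

r = 2


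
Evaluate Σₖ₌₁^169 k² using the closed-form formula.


n = 169
n(n+1)(2n+1)/6 = 169×170×339/6
= 9739470/6 = 1623245

Σk² = 1623245


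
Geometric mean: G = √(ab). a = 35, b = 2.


GM = √(35×2) = √70 = 8.3666

GM = 8.3666


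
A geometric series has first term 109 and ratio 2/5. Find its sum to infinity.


S∞ = a₁/(1-r) = 109/(1 - 2/5)
= 109/(3/5)
= 545/3

S∞ = 545/3


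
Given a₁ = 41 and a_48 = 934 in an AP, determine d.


d = (aₙ - a₁)/(n-1)
= (934 - 41)/(48-1)
= 893/47 = 19

d = 19


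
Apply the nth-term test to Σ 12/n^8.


lim(n→∞) 12/n^8 = 0
lim aₙ = 0 → nth-term test is INCONCLUSIVE
(Need other tests; this is actually a convergent p-series with p=8 > 1)

Inconclusive (lim aₙ = 0; need another test)


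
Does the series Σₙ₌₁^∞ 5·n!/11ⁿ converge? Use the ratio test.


aₙ = 5·n!/11^n
a_{n+1}/aₙ = (n+1)!/11^(n+1) × 11^n/n!  (constant 5 cancels)
= (n+1)/11
L = lim(n→∞) (n+1)/11 = ∞
L > 1 → series DIVERGES

Diverges (ratio test: L = ∞ > 1)


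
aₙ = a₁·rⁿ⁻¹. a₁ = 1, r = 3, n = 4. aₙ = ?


aₙ = a₁·r^(n-1)
= 1×3^3
= 1×27
= 27

a_4 = 27


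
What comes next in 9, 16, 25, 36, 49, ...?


Pattern: perfect squares: n²
Terms: 9, 16, 25, 36, 49
Next term = 64

Next term = 64


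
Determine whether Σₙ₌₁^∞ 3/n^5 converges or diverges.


p-series test: Σ c/n^p converges if p > 1, diverges if p ≤ 1 (constant c > 0 doesn't affect convergence).
p = 5
5 > 1 → CONVERGES

Converges (p = 5 > 1)


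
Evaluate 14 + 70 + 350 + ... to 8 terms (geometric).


Sₙ = 14×(5^8 - 1)/(5 - 1)
= 14×(390625 - 1)/4
= 14×390624/4
= 1367184

S_8 = 1367184


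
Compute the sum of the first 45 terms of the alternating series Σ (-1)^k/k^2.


S = -1 + 1/4 - 1/9 + 1/16 - 1/25 + 1/36 - 1/49 + 1/64 ± ...
= -0.8227
(Full series converges to -π²/12 ≈ -0.8225)

S_45 = -0.8227


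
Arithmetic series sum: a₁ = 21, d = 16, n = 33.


aₙ = 21 + (33-1)×16 = 533
Sₙ = n(a₁+aₙ)/2 = 33×(21+533)/2
= 33×554/2 = 9141

S_33 = 9141


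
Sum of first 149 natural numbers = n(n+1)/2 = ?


n(n+1)/2 = 149×150/2 = 22350/2 = 11175

Σk = 11175


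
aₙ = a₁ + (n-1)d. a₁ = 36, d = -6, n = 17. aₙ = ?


aₙ = a₁ + (n-1)d
= 36 + (17-1)×-6
= 36 - 96
= -60

a_17 = -60


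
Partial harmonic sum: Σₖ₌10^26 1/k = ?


Σₖ₌10^26 1/k = 1/10 + 1/11 + 1/12 + ... + 1/26
= 27452509171/26771144400
≈ 1.0255

Sum = 27452509171/26771144400 ≈ 1.0255


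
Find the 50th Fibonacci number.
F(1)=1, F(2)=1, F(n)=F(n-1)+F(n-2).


Fibonacci sequence: 1, 1, 2, 3, 5, 8, 13, 21, 34, 55, 89, ...
F(50) = 12586269025

F(50) = 12586269025


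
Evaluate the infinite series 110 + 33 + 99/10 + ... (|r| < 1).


S∞ = a₁/(1-r) = 110/(1 - 3/10)
= 110/(7/10)
= 1100/7

S∞ = 1100/7


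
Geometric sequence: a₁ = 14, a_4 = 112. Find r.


r^(n-1) = aₙ/a₁
r^3 = 112/14 = 8
r = 8^(1/3)
= 2

r = 2


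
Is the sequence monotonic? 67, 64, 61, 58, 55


Differences: -3, -3, -3, -3
All differences < 0 → strictly DECREASING

Monotonically decreasing


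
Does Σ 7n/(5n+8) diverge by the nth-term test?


lim(n→∞) 7n/(5n+8) = 7/5 = 7/5  (divide numerator and denominator by n)
lim aₙ = 7/5 ≠ 0 → series DIVERGES

Diverges (lim aₙ = 7/5 ≠ 0)


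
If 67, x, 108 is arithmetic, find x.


AM = (67 + 108)/2 = 175/2 = 87.5

AM = 87.5


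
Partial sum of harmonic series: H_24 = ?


H_24 = 1/1 + 1/2 + 1/3 + ... + 1/24
= 1347822955/356948592
≈ 3.776

H_24 = 1347822955/356948592 ≈ 3.776


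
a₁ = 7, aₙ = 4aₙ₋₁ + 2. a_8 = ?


Computing step by step:
a_1 = 7
a_2 = 30
a_3 = 122
a_4 = 490
a_5 = 1962
a_6 = 7850
a_7 = 31402
a_8 = 125610


a_8 = 125610
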